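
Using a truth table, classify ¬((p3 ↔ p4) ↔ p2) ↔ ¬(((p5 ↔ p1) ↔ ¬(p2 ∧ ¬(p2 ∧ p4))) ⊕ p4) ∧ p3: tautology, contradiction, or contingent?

p1 | p2 | p3 | p4 | p5 | φ
-- | -- | -- | -- | -- | -
T  | T  | T  | T  | T  | F
T  | T  | T  | T  | F  | T
T  | T  | T  | F  | T  | T
T  | T  | T  | F  | F  | F
T  | T  | F  | T  | T  | F
T  | T  | F  | T  | F  | F
T  | T  | F  | F  | T  | T
T  | T  | F  | F  | F  | T
T  | F  | T  | T  | T  | T
T  | F  | T  | T  | F  | F
T  | F  | T  | F  | T  | T
T  | F  | T  | F  | F  | F
T  | F  | F  | T  | T  | T
T  | F  | F  | T  | F  | T
T  | F  | F  | F  | T  | F
T  | F  | F  | F  | F  | F
F  | T  | T  | T  | T  | T
F  | T  | T  | T  | F  | F
F  | T  | T  | F  | T  | F
F  | T  | T  | F  | F  | T
F  | T  | F  | T  | T  | F
F  | T  | F  | T  | F  | F
F  | T  | F  | F  | T  | T
F  | T  | F  | F  | F  | T
F  | F  | T  | T  | T  | F
F  | F  | T  | T  | F  | T
F  | F  | T  | F  | T  | F
F  | F  | T  | F  | F  | T
F  | F  | F  | T  | T  | T
F  | F  | F  | T  | F  | T
F  | F  | F  | F  | T  | F
F  | F  | F  | F  | F  | F
16 of 32 rows are T, so the formula is contingent.

contingent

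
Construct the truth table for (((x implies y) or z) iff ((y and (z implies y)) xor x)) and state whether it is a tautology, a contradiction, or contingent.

x | y | z | φ
- | - | - | -
0 | 0 | 0 | 0
0 | 0 | 1 | 0
0 | 1 | 0 | 1
0 | 1 | 1 | 1
1 | 0 | 0 | 0
1 | 0 | 1 | 1
1 | 1 | 0 | 0
1 | 1 | 1 | 0
3 of 8 rows are 1, so the formula is contingent.

contingent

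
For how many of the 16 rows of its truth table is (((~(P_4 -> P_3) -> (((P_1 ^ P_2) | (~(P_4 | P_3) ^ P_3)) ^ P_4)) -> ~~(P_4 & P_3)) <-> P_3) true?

10

P_1  P_2  P_3  P_4  |  φ
 T    T    T    T   |  T
 T    T    T    F   |  F
 T    T    F    T   |  T
 T    T    F    F   |  T
 T    F    T    T   |  T
 T    F    T    F   |  F
 T    F    F    T   |  F
 T    F    F    F   |  T
 F    T    T    T   |  T
 F    T    T    F   |  F
 F    T    F    T   |  F
 F    T    F    F   |  T
 F    F    T    T   |  T
 F    F    T    F   |  F
 F    F    F    T   |  T
 F    F    F    F   |  T
The formula is true on 10 of the 16 rows.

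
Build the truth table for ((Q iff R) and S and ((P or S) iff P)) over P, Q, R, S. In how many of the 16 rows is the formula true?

2

P | Q | R | S || (Q iff R) | (P or S) | ((P or S) iff P) | φ
F | F | F | F ||     T     |    F     |        T         | F
F | F | F | T ||     T     |    T     |        F         | F
F | F | T | F ||     F     |    F     |        T         | F
F | F | T | T ||     F     |    T     |        F         | F
F | T | F | F ||     F     |    F     |        T         | F
F | T | F | T ||     F     |    T     |        F         | F
F | T | T | F ||     T     |    F     |        T         | F
F | T | T | T ||     T     |    T     |        F         | F
T | F | F | F ||     T     |    T     |        T         | F
T | F | F | T ||     T     |    T     |        T         | T
T | F | T | F ||     F     |    T     |        T         | F
T | F | T | T ||     F     |    T     |        T         | F
T | T | F | F ||     F     |    T     |        T         | F
T | T | F | T ||     F     |    T     |        T         | F
T | T | T | F ||     T     |    T     |        T         | F
T | T | T | T ||     T     |    T     |        T         | T
The formula is true on 2 of the 16 rows.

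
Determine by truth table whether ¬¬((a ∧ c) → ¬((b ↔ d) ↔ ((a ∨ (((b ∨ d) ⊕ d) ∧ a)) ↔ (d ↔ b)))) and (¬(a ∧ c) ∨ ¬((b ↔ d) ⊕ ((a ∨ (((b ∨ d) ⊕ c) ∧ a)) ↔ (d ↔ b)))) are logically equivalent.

not equivalent

a | b | c | d || φ | ψ
T | T | T | T || F | T
T | T | T | F || F | T
T | T | F | T || T | T
T | T | F | F || T | T
T | F | T | T || F | T
T | F | T | F || F | T
T | F | F | T || T | T
T | F | F | F || T | T
F | T | T | T || T | T
F | T | T | F || T | T
F | T | F | T || T | T
F | T | F | F || T | T
F | F | T | T || T | T
F | F | T | F || T | T
F | F | F | T || T | T
F | F | F | F || T | T
The columns differ at a=T, b=T, c=T, d=T (φ=F, ψ=T), so they are not equivalent.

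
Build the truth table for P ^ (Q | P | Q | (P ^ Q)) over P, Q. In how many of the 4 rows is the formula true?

1

P  Q     (Q | P | Q)  (P ^ Q)  ((Q | P | Q) | (P ^ Q))  (P ^ ((Q | P | Q) | (P ^ Q)))
F  F          F          F                F                           F              
F  T          T          T                T                           T              
T  F          T          T                T                           F              
T  T          T          F                T                           F              
The formula is true on 1 of the 4 rows.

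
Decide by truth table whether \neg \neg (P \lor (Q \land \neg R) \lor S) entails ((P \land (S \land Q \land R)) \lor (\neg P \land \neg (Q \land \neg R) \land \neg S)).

no

  P   |   Q   |   R   |   S   |   φ   |   ψ  
----- | ----- | ----- | ----- | ----- | -----
 True |  True |  True |  True |  True |  True
 True |  True |  True | False |  True | False
 True |  True | False |  True |  True | False
 True |  True | False | False |  True | False
 True | False |  True |  True |  True | False
 True | False |  True | False |  True | False
 True | False | False |  True |  True | False
 True | False | False | False |  True | False
False |  True |  True |  True |  True | False
False |  True |  True | False | False |  True
False |  True | False |  True |  True | False
False |  True | False | False |  True | False
False | False |  True |  True |  True | False
False | False |  True | False | False |  True
False | False | False |  True |  True | False
False | False | False | False | False |  True
At P=True, Q=True, R=True, S=False we have φ true but ψ false, so φ does not entail ψ.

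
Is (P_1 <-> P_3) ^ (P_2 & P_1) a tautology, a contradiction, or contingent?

P_1 | P_2 | P_3 || (P_1 <-> P_3) | (P_2 & P_1) | ((P_1 <-> P_3) ^ (P_2 & P_1))
 1  |  1  |  1  ||       1       |      1      |               0              
 1  |  1  |  0  ||       0       |      1      |               1              
 1  |  0  |  1  ||       1       |      0      |               1              
 1  |  0  |  0  ||       0       |      0      |               0              
 0  |  1  |  1  ||       0       |      0      |               0              
 0  |  1  |  0  ||       1       |      0      |               1              
 0  |  0  |  1  ||       0       |      0      |               0              
 0  |  0  |  0  ||       1       |      0      |               1              
4 of 8 rows are 1, so the formula is contingent.

contingent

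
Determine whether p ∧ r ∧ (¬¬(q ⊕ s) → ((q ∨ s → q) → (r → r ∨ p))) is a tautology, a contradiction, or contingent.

p  q  r  s  |  φ
F  F  F  F  |  F
F  F  F  T  |  F
F  F  T  F  |  F
F  F  T  T  |  F
F  T  F  F  |  F
F  T  F  T  |  F
F  T  T  F  |  F
F  T  T  T  |  F
T  F  F  F  |  F
T  F  F  T  |  F
T  F  T  F  |  T
T  F  T  T  |  T
T  T  F  F  |  F
T  T  F  T  |  F
T  T  T  F  |  T
T  T  T  T  |  T
4 of 16 rows are T, so the formula is contingent.

contingent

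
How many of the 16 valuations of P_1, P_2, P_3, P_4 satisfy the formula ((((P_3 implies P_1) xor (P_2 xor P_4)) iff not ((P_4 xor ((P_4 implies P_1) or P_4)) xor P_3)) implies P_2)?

P_1 | P_2 | P_3 | P_4 | (P_3 implies P_1) | (P_2 xor P_4) | (P_4 implies P_1) | ((P_4 implies P_1) or P_4) | φ
--- | --- | --- | --- | ----------------- | ------------- | ----------------- | -------------------------- | -
 T  |  T  |  T  |  T  |         T         |       F       |         T         |             T              | T
 T  |  T  |  T  |  F  |         T         |       T       |         T         |             T              | T
 T  |  T  |  F  |  T  |         T         |       F       |         T         |             T              | T
 T  |  T  |  F  |  F  |         T         |       T       |         T         |             T              | T
 T  |  F  |  T  |  T  |         T         |       T       |         T         |             T              | F
 T  |  F  |  T  |  F  |         T         |       F       |         T         |             T              | F
 T  |  F  |  F  |  T  |         T         |       T       |         T         |             T              | T
 T  |  F  |  F  |  F  |         T         |       F       |         T         |             T              | T
 F  |  T  |  T  |  T  |         F         |       F       |         F         |             T              | T
 F  |  T  |  T  |  F  |         F         |       T       |         T         |             T              | T
 F  |  T  |  F  |  T  |         T         |       F       |         F         |             T              | T
 F  |  T  |  F  |  F  |         T         |       T       |         T         |             T              | T
 F  |  F  |  T  |  T  |         F         |       T       |         F         |             T              | T
 F  |  F  |  T  |  F  |         F         |       F       |         T         |             T              | T
 F  |  F  |  F  |  T  |         T         |       T       |         F         |             T              | T
 F  |  F  |  F  |  F  |         T         |       F       |         T         |             T              | T
The formula is true on 14 of the 16 rows.

14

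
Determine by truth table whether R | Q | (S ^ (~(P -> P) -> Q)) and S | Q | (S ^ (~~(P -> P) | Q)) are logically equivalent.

not equivalent

P | Q | R | S | φ | ψ
- | - | - | - | - | -
T | T | T | T | T | T
T | T | T | F | T | T
T | T | F | T | T | T
T | T | F | F | T | T
T | F | T | T | T | T
T | F | T | F | T | T
T | F | F | T | F | T
T | F | F | F | T | T
F | T | T | T | T | T
F | T | T | F | T | T
F | T | F | T | T | T
F | T | F | F | T | T
F | F | T | T | T | T
F | F | T | F | T | T
F | F | F | T | F | T
F | F | F | F | T | T
The columns differ at P=T, Q=F, R=F, S=T (φ=F, ψ=T), so they are not equivalent.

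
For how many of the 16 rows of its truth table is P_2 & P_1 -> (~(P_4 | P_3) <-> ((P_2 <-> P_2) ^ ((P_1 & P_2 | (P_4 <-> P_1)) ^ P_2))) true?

P_1  P_2  P_3  P_4     (P_2 & P_1)  (P_4 | P_3)  ~(P_4 | P_3)  (P_2 <-> P_2)  (P_1 & P_2)  (P_4 <-> P_1)  φ
 T    T    T    T           T            T            F              T             T             T        F
 T    T    T    F           T            T            F              T             T             F        F
 T    T    F    T           T            T            F              T             T             T        F
 T    T    F    F           T            F            T              T             T             F        T
 T    F    T    T           F            T            F              T             F             T        T
 T    F    T    F           F            T            F              T             F             F        T
 T    F    F    T           F            T            F              T             F             T        T
 T    F    F    F           F            F            T              T             F             F        T
 F    T    T    T           F            T            F              T             F             F        T
 F    T    T    F           F            T            F              T             F             T        T
 F    T    F    T           F            T            F              T             F             F        T
 F    T    F    F           F            F            T              T             F             T        T
 F    F    T    T           F            T            F              T             F             F        T
 F    F    T    F           F            T            F              T             F             T        T
 F    F    F    T           F            T            F              T             F             F        T
 F    F    F    F           F            F            T              T             F             T        T
The formula is true on 13 of the 16 rows.

13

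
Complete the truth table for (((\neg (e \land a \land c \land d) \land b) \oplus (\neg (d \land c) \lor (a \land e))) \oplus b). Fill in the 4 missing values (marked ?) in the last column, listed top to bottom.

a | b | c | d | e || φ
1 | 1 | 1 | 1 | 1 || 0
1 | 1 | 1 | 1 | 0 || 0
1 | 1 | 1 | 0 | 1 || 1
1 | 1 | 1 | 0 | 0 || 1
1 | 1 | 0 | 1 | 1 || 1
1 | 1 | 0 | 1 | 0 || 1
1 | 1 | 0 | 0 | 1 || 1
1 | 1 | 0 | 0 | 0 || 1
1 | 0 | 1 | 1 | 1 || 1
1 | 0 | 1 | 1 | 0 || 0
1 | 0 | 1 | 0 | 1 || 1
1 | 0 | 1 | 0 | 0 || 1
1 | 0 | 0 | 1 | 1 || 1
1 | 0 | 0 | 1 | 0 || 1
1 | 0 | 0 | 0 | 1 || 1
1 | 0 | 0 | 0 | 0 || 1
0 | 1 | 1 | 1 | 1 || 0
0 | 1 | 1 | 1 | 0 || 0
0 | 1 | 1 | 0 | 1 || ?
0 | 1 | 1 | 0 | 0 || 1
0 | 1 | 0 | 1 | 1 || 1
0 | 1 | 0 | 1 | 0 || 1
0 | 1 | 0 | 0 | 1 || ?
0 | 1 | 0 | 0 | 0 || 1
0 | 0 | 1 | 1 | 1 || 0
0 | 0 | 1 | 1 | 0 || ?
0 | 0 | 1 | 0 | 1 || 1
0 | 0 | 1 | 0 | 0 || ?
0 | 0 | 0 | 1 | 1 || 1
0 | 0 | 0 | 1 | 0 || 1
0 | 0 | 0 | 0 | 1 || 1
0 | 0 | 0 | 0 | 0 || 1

1, 1, 0, 1

Row a=0, b=1, c=1, d=0, e=1: ((\neg (e \land a \land c \land d) \land b) \oplus (\neg (d \land c) \lor (a \land e))) = 0, so the formula = 1.
Row a=0, b=1, c=0, d=0, e=1: ((\neg (e \land a \land c \land d) \land b) \oplus (\neg (d \land c) \lor (a \land e))) = 0, so the formula = 1.
Row a=0, b=0, c=1, d=1, e=0: ((\neg (e \land a \land c \land d) \land b) \oplus (\neg (d \land c) \lor (a \land e))) = 0, so the formula = 0.
Row a=0, b=0, c=1, d=0, e=0: ((\neg (e \land a \land c \land d) \land b) \oplus (\neg (d \land c) \lor (a \land e))) = 1, so the formula = 1.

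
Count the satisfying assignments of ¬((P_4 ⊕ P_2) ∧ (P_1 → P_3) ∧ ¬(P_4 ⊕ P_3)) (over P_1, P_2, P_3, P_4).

P_1 | P_2 | P_3 | P_4 || φ
 1  |  1  |  1  |  1  || 1
 1  |  1  |  1  |  0  || 1
 1  |  1  |  0  |  1  || 1
 1  |  1  |  0  |  0  || 1
 1  |  0  |  1  |  1  || 0
 1  |  0  |  1  |  0  || 1
 1  |  0  |  0  |  1  || 1
 1  |  0  |  0  |  0  || 1
 0  |  1  |  1  |  1  || 1
 0  |  1  |  1  |  0  || 1
 0  |  1  |  0  |  1  || 1
 0  |  1  |  0  |  0  || 0
 0  |  0  |  1  |  1  || 0
 0  |  0  |  1  |  0  || 1
 0  |  0  |  0  |  1  || 1
 0  |  0  |  0  |  0  || 1
The formula is true on 13 of the 16 rows.

13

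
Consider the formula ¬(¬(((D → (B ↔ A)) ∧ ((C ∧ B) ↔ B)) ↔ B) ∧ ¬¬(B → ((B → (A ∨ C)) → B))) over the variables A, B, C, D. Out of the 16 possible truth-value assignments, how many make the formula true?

A  B  C  D  |  φ
F  F  F  F  |  F
F  F  F  T  |  F
F  F  T  F  |  F
F  F  T  T  |  F
F  T  F  F  |  F
F  T  F  T  |  F
F  T  T  F  |  T
F  T  T  T  |  F
T  F  F  F  |  F
T  F  F  T  |  T
T  F  T  F  |  F
T  F  T  T  |  T
T  T  F  F  |  F
T  T  F  T  |  F
T  T  T  F  |  T
T  T  T  T  |  T
The formula is true on 5 of the 16 rows.

5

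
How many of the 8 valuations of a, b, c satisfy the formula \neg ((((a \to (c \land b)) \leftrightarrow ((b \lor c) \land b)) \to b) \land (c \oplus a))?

a | b | c || φ
F | F | F || T
F | F | T || F
F | T | F || T
F | T | T || F
T | F | F || T
T | F | T || T
T | T | F || F
T | T | T || T
The formula is true on 5 of the 8 rows.

5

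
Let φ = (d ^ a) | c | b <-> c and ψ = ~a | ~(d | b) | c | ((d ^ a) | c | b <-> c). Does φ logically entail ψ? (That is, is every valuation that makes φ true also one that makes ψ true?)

a | b | c | d || φ | ψ
T | T | T | T || T | T
T | T | T | F || T | T
T | T | F | T || F | F
T | T | F | F || F | F
T | F | T | T || T | T
T | F | T | F || T | T
T | F | F | T || T | T
T | F | F | F || F | T
F | T | T | T || T | T
F | T | T | F || T | T
F | T | F | T || F | T
F | T | F | F || F | T
F | F | T | T || T | T
F | F | T | F || T | T
F | F | F | T || F | T
F | F | F | F || T | T
In every row where φ is true, ψ is also true, so φ ⊨ ψ.

yes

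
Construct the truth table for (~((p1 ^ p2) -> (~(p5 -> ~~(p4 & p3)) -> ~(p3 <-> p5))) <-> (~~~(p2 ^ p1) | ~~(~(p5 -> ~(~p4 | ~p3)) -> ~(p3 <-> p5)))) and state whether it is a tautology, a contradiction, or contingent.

contradiction

  p1  |   p2  |   p3  |   p4  |   p5  |   φ  
----- | ----- | ----- | ----- | ----- | -----
 True |  True |  True |  True |  True | False
 True |  True |  True |  True | False | False
 True |  True |  True | False |  True | False
 True |  True |  True | False | False | False
 True |  True | False |  True |  True | False
 True |  True | False |  True | False | False
 True |  True | False | False |  True | False
 True |  True | False | False | False | False
 True | False |  True |  True |  True | False
 True | False |  True |  True | False | False
 True | False |  True | False |  True | False
 True | False |  True | False | False | False
 True | False | False |  True |  True | False
 True | False | False |  True | False | False
 True | False | False | False |  True | False
 True | False | False | False | False | False
False |  True |  True |  True |  True | False
False |  True |  True |  True | False | False
False |  True |  True | False |  True | False
False |  True |  True | False | False | False
False |  True | False |  True |  True | False
False |  True | False |  True | False | False
False |  True | False | False |  True | False
False |  True | False | False | False | False
False | False |  True |  True |  True | False
False | False |  True |  True | False | False
False | False |  True | False |  True | False
False | False |  True | False | False | False
False | False | False |  True |  True | False
False | False | False |  True | False | False
False | False | False | False |  True | False
False | False | False | False | False | False
Every row is False, so the formula is a contradiction.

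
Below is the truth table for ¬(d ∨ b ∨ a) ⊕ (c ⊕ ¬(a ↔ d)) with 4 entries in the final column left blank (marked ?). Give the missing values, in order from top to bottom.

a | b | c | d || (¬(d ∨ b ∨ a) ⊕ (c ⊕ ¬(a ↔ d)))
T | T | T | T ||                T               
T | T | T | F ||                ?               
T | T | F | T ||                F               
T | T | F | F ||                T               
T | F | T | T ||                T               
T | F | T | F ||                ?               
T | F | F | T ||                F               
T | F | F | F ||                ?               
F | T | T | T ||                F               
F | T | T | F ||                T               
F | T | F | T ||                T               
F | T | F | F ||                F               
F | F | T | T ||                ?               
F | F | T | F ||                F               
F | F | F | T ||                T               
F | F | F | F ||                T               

F, F, T, F

Row a=T, b=T, c=T, d=F: ¬(d ∨ b ∨ a) = F, (c ⊕ ¬(a ↔ d)) = F, so (¬(d ∨ b ∨ a) ⊕ (c ⊕ ¬(a ↔ d))) = F.
Row a=T, b=F, c=T, d=F: ¬(d ∨ b ∨ a) = F, (c ⊕ ¬(a ↔ d)) = F, so (¬(d ∨ b ∨ a) ⊕ (c ⊕ ¬(a ↔ d))) = F.
Row a=T, b=F, c=F, d=F: ¬(d ∨ b ∨ a) = F, (c ⊕ ¬(a ↔ d)) = T, so (¬(d ∨ b ∨ a) ⊕ (c ⊕ ¬(a ↔ d))) = T.
Row a=F, b=F, c=T, d=T: ¬(d ∨ b ∨ a) = F, (c ⊕ ¬(a ↔ d)) = F, so (¬(d ∨ b ∨ a) ⊕ (c ⊕ ¬(a ↔ d))) = F.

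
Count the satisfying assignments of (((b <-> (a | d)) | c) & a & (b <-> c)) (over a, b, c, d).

a | b | c | d || φ
T | T | T | T || T
T | T | T | F || T
T | T | F | T || F
T | T | F | F || F
T | F | T | T || F
T | F | T | F || F
T | F | F | T || F
T | F | F | F || F
F | T | T | T || F
F | T | T | F || F
F | T | F | T || F
F | T | F | F || F
F | F | T | T || F
F | F | T | F || F
F | F | F | T || F
F | F | F | F || F
The formula is true on 2 of the 16 rows.

2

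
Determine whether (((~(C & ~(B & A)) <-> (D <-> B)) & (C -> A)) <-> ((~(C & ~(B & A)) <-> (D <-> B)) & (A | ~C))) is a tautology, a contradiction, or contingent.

A | B | C | D || φ
F | F | F | F || T
F | F | F | T || T
F | F | T | F || T
F | F | T | T || T
F | T | F | F || T
F | T | F | T || T
F | T | T | F || T
F | T | T | T || T
T | F | F | F || T
T | F | F | T || T
T | F | T | F || T
T | F | T | T || T
T | T | F | F || T
T | T | F | T || T
T | T | T | F || T
T | T | T | T || T
Every row is T, so the formula is a tautology.

tautology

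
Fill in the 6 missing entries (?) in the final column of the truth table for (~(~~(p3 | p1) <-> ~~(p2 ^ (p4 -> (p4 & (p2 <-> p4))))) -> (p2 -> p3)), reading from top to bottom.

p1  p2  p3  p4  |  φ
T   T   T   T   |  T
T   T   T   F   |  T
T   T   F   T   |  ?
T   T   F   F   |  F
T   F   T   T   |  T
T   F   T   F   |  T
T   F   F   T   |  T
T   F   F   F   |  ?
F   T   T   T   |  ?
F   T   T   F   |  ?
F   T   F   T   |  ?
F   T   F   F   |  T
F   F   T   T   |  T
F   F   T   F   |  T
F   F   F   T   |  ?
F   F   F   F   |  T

F, T, T, T, T, T

Row p1=T, p2=T, p3=F, p4=T: ~(~~(p3 | p1) <-> ~~(p2 ^ (p4 -> (p4 & (p2 <-> p4))))) = T, (p2 -> p3) = F, so the formula = F.
Row p1=T, p2=F, p3=F, p4=F: ~(~~(p3 | p1) <-> ~~(p2 ^ (p4 -> (p4 & (p2 <-> p4))))) = F, (p2 -> p3) = T, so the formula = T.
Row p1=F, p2=T, p3=T, p4=T: ~(~~(p3 | p1) <-> ~~(p2 ^ (p4 -> (p4 & (p2 <-> p4))))) = T, (p2 -> p3) = T, so the formula = T.
Row p1=F, p2=T, p3=T, p4=F: ~(~~(p3 | p1) <-> ~~(p2 ^ (p4 -> (p4 & (p2 <-> p4))))) = T, (p2 -> p3) = T, so the formula = T.
Row p1=F, p2=T, p3=F, p4=T: ~(~~(p3 | p1) <-> ~~(p2 ^ (p4 -> (p4 & (p2 <-> p4))))) = F, (p2 -> p3) = F, so the formula = T.
Row p1=F, p2=F, p3=F, p4=T: ~(~~(p3 | p1) <-> ~~(p2 ^ (p4 -> (p4 & (p2 <-> p4))))) = F, (p2 -> p3) = T, so the formula = T.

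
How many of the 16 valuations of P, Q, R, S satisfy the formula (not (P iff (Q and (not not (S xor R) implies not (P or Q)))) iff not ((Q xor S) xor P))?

  P   |   Q   |   R   |   S   |   φ  
----- | ----- | ----- | ----- | -----
False | False | False | False | False
False | False | False |  True |  True
False | False |  True | False | False
False | False |  True |  True |  True
False |  True | False | False | False
False |  True | False |  True | False
False |  True |  True | False |  True
False |  True |  True |  True |  True
 True | False | False | False | False
 True | False | False |  True |  True
 True | False |  True | False | False
 True | False |  True |  True |  True
 True |  True | False | False | False
 True |  True | False |  True | False
 True |  True |  True | False |  True
 True |  True |  True |  True |  True
The formula is true on 8 of the 16 rows.

8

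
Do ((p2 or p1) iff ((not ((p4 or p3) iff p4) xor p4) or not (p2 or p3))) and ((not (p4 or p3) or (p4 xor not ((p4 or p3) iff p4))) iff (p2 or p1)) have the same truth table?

not equivalent

p1 | p2 | p3 | p4 | φ | ψ
-- | -- | -- | -- | - | -
0  | 0  | 0  | 0  | 0 | 0
0  | 0  | 0  | 1  | 0 | 0
0  | 0  | 1  | 0  | 0 | 0
0  | 0  | 1  | 1  | 0 | 0
0  | 1  | 0  | 0  | 0 | 1
0  | 1  | 0  | 1  | 1 | 1
0  | 1  | 1  | 0  | 1 | 1
0  | 1  | 1  | 1  | 1 | 1
1  | 0  | 0  | 0  | 1 | 1
1  | 0  | 0  | 1  | 1 | 1
1  | 0  | 1  | 0  | 1 | 1
1  | 0  | 1  | 1  | 1 | 1
1  | 1  | 0  | 0  | 0 | 1
1  | 1  | 0  | 1  | 1 | 1
1  | 1  | 1  | 0  | 1 | 1
1  | 1  | 1  | 1  | 1 | 1
The columns differ at p1=0, p2=1, p3=0, p4=0 (φ=0, ψ=1), so they are not equivalent.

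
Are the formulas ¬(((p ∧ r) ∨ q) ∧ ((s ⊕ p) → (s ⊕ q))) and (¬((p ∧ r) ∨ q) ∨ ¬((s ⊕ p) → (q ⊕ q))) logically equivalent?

not equivalent

p | q | r | s | φ | ψ
- | - | - | - | - | -
0 | 0 | 0 | 0 | 1 | 1
0 | 0 | 0 | 1 | 1 | 1
0 | 0 | 1 | 0 | 1 | 1
0 | 0 | 1 | 1 | 1 | 1
0 | 1 | 0 | 0 | 0 | 0
0 | 1 | 0 | 1 | 1 | 1
0 | 1 | 1 | 0 | 0 | 0
0 | 1 | 1 | 1 | 1 | 1
1 | 0 | 0 | 0 | 1 | 1
1 | 0 | 0 | 1 | 1 | 1
1 | 0 | 1 | 0 | 1 | 1
1 | 0 | 1 | 1 | 0 | 0
1 | 1 | 0 | 0 | 0 | 1
1 | 1 | 0 | 1 | 0 | 0
1 | 1 | 1 | 0 | 0 | 1
1 | 1 | 1 | 1 | 0 | 0
The columns differ at p=1, q=1, r=0, s=0 (φ=0, ψ=1), so they are not equivalent.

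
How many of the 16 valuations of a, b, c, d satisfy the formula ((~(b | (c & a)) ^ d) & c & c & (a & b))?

a  b  c  d     (c & a)  (b | (c & a))  ~(b | (c & a))  (~(b | (c & a)) ^ d)  (a & b)  φ
F  F  F  F        F           F              T                  T               F     F
F  F  F  T        F           F              T                  F               F     F
F  F  T  F        F           F              T                  T               F     F
F  F  T  T        F           F              T                  F               F     F
F  T  F  F        F           T              F                  F               F     F
F  T  F  T        F           T              F                  T               F     F
F  T  T  F        F           T              F                  F               F     F
F  T  T  T        F           T              F                  T               F     F
T  F  F  F        F           F              T                  T               F     F
T  F  F  T        F           F              T                  F               F     F
T  F  T  F        T           T              F                  F               F     F
T  F  T  T        T           T              F                  T               F     F
T  T  F  F        F           T              F                  F               T     F
T  T  F  T        F           T              F                  T               T     F
T  T  T  F        T           T              F                  F               T     F
T  T  T  T        T           T              F                  T               T     T
The formula is true on 1 of the 16 rows.

1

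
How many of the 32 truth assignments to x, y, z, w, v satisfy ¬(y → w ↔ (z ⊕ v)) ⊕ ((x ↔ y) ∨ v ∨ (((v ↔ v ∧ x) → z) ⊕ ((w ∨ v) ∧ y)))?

x | y | z | w | v || φ
F | F | F | F | F || F
F | F | F | F | T || T
F | F | F | T | F || F
F | F | F | T | T || T
F | F | T | F | F || T
F | F | T | F | T || F
F | F | T | T | F || T
F | F | T | T | T || F
F | T | F | F | F || F
F | T | F | F | T || F
F | T | F | T | F || F
F | T | F | T | T || T
F | T | T | F | F || F
F | T | T | F | T || T
F | T | T | T | F || F
F | T | T | T | T || F
T | F | F | F | F || T
T | F | F | F | T || T
T | F | F | T | F || T
T | F | F | T | T || T
T | F | T | F | F || T
T | F | T | F | T || F
T | F | T | T | F || T
T | F | T | T | T || F
T | T | F | F | F || T
T | T | F | F | T || F
T | T | F | T | F || F
T | T | F | T | T || T
T | T | T | F | F || F
T | T | T | F | T || T
T | T | T | T | F || T
T | T | T | T | T || F
The formula is true on 16 of the 32 rows.

16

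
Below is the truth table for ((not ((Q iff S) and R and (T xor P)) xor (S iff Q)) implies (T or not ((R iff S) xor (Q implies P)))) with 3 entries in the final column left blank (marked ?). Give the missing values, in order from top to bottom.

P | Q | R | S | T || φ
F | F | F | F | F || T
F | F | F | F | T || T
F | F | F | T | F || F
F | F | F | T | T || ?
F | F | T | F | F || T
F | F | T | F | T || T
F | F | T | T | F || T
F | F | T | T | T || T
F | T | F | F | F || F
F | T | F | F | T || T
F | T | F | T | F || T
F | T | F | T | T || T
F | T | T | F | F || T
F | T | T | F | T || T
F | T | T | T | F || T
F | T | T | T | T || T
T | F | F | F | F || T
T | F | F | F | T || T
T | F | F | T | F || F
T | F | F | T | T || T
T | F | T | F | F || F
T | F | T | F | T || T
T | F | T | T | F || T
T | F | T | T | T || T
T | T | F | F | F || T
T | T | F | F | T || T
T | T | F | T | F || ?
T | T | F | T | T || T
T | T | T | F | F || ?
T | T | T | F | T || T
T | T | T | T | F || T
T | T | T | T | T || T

T, T, F

Row P=F, Q=F, R=F, S=T, T=T: (not ((Q iff S) and R and (T xor P)) xor (S iff Q)) = T, (T or not ((R iff S) xor (Q implies P))) = T, so the formula = T.
Row P=T, Q=T, R=F, S=T, T=F: (not ((Q iff S) and R and (T xor P)) xor (S iff Q)) = F, (T or not ((R iff S) xor (Q implies P))) = F, so the formula = T.
Row P=T, Q=T, R=T, S=F, T=F: (not ((Q iff S) and R and (T xor P)) xor (S iff Q)) = T, (T or not ((R iff S) xor (Q implies P))) = F, so the formula = F.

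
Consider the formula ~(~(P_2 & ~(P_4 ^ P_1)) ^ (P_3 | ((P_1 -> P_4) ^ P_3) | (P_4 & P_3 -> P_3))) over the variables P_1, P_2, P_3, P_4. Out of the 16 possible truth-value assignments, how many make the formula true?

12

P_1 | P_2 | P_3 | P_4 || φ
 1  |  1  |  1  |  1  || 0
 1  |  1  |  1  |  0  || 1
 1  |  1  |  0  |  1  || 0
 1  |  1  |  0  |  0  || 1
 1  |  0  |  1  |  1  || 1
 1  |  0  |  1  |  0  || 1
 1  |  0  |  0  |  1  || 1
 1  |  0  |  0  |  0  || 1
 0  |  1  |  1  |  1  || 1
 0  |  1  |  1  |  0  || 0
 0  |  1  |  0  |  1  || 1
 0  |  1  |  0  |  0  || 0
 0  |  0  |  1  |  1  || 1
 0  |  0  |  1  |  0  || 1
 0  |  0  |  0  |  1  || 1
 0  |  0  |  0  |  0  || 1
The formula is true on 12 of the 16 rows.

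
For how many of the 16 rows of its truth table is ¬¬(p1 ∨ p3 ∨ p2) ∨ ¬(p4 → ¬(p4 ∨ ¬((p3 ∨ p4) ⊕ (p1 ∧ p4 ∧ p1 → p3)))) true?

p1 | p2 | p3 | p4 || φ
1  | 1  | 1  | 1  || 1
1  | 1  | 1  | 0  || 1
1  | 1  | 0  | 1  || 1
1  | 1  | 0  | 0  || 1
1  | 0  | 1  | 1  || 1
1  | 0  | 1  | 0  || 1
1  | 0  | 0  | 1  || 1
1  | 0  | 0  | 0  || 1
0  | 1  | 1  | 1  || 1
0  | 1  | 1  | 0  || 1
0  | 1  | 0  | 1  || 1
0  | 1  | 0  | 0  || 1
0  | 0  | 1  | 1  || 1
0  | 0  | 1  | 0  || 1
0  | 0  | 0  | 1  || 1
0  | 0  | 0  | 0  || 0
The formula is true on 15 of the 16 rows.

15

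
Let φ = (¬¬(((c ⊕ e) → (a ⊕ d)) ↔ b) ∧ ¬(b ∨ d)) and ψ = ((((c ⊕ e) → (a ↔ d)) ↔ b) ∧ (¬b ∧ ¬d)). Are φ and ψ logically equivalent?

a | b | c | d | e || φ | ψ
T | T | T | T | T || F | F
T | T | T | T | F || F | F
T | T | T | F | T || F | F
T | T | T | F | F || F | F
T | T | F | T | T || F | F
T | T | F | T | F || F | F
T | T | F | F | T || F | F
T | T | F | F | F || F | F
T | F | T | T | T || F | F
T | F | T | T | F || F | F
T | F | T | F | T || F | F
T | F | T | F | F || F | T
T | F | F | T | T || F | F
T | F | F | T | F || F | F
T | F | F | F | T || F | T
T | F | F | F | F || F | F
F | T | T | T | T || F | F
F | T | T | T | F || F | F
F | T | T | F | T || F | F
F | T | T | F | F || F | F
F | T | F | T | T || F | F
F | T | F | T | F || F | F
F | T | F | F | T || F | F
F | T | F | F | F || F | F
F | F | T | T | T || F | F
F | F | T | T | F || F | F
F | F | T | F | T || F | F
F | F | T | F | F || T | F
F | F | F | T | T || F | F
F | F | F | T | F || F | F
F | F | F | F | T || T | F
F | F | F | F | F || F | F
The columns differ at a=T, b=F, c=T, d=F, e=F (φ=F, ψ=T), so they are not equivalent.

not equivalent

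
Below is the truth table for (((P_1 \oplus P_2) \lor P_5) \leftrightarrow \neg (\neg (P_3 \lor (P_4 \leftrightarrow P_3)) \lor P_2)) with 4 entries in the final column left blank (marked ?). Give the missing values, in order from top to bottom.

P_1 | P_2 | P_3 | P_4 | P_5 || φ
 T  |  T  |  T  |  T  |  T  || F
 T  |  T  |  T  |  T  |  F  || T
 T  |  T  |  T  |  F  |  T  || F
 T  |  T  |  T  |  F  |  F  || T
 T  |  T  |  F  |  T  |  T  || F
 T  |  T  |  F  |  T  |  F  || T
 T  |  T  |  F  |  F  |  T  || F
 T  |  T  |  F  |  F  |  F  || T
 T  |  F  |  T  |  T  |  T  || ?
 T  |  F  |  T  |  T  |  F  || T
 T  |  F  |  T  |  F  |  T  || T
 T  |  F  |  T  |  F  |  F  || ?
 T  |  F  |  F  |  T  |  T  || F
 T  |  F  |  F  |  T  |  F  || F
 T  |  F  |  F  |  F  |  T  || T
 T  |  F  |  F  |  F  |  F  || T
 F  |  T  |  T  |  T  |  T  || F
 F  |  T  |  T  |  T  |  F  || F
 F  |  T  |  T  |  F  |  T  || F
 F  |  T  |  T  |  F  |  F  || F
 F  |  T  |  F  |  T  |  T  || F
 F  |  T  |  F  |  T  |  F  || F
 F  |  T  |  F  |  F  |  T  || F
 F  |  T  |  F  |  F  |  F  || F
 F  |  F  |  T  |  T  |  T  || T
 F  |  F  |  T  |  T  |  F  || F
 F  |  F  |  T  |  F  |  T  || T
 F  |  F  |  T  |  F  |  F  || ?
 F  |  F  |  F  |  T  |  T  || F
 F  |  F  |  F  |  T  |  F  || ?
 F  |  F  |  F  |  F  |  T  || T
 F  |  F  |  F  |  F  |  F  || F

Row P_1=T, P_2=F, P_3=T, P_4=T, P_5=T: ((P_1 \oplus P_2) \lor P_5) = T, \neg (\neg (P_3 \lor (P_4 \leftrightarrow P_3)) \lor P_2) = T, so the formula = T.
Row P_1=T, P_2=F, P_3=T, P_4=F, P_5=F: ((P_1 \oplus P_2) \lor P_5) = T, \neg (\neg (P_3 \lor (P_4 \leftrightarrow P_3)) \lor P_2) = T, so the formula = T.
Row P_1=F, P_2=F, P_3=T, P_4=F, P_5=F: ((P_1 \oplus P_2) \lor P_5) = F, \neg (\neg (P_3 \lor (P_4 \leftrightarrow P_3)) \lor P_2) = T, so the formula = F.
Row P_1=F, P_2=F, P_3=F, P_4=T, P_5=F: ((P_1 \oplus P_2) \lor P_5) = F, \neg (\neg (P_3 \lor (P_4 \leftrightarrow P_3)) \lor P_2) = F, so the formula = T.

T, T, F, T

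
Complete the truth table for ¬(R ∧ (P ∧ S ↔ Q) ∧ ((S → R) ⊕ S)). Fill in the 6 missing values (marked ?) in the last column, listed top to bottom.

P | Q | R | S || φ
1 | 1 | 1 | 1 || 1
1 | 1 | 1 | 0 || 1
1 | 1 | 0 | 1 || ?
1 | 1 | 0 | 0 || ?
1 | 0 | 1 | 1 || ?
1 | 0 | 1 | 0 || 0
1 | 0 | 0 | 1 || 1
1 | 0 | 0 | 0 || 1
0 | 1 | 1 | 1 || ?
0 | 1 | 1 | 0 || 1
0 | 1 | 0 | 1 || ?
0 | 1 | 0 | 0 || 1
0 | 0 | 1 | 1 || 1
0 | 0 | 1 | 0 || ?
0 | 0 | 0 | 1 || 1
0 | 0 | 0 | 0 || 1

1, 1, 1, 1, 1, 0

Row P=1, Q=1, R=0, S=1: (P ∧ S ↔ Q) = 1, ((S → R) ⊕ S) = 1, (R ∧ (P ∧ S ↔ Q) ∧ ((S → R) ⊕ S)) = 0, so the formula = 1.
Row P=1, Q=1, R=0, S=0: (P ∧ S ↔ Q) = 0, ((S → R) ⊕ S) = 1, (R ∧ (P ∧ S ↔ Q) ∧ ((S → R) ⊕ S)) = 0, so the formula = 1.
Row P=1, Q=0, R=1, S=1: (P ∧ S ↔ Q) = 0, ((S → R) ⊕ S) = 0, (R ∧ (P ∧ S ↔ Q) ∧ ((S → R) ⊕ S)) = 0, so the formula = 1.
Row P=0, Q=1, R=1, S=1: (P ∧ S ↔ Q) = 0, ((S → R) ⊕ S) = 0, (R ∧ (P ∧ S ↔ Q) ∧ ((S → R) ⊕ S)) = 0, so the formula = 1.
Row P=0, Q=1, R=0, S=1: (P ∧ S ↔ Q) = 0, ((S → R) ⊕ S) = 1, (R ∧ (P ∧ S ↔ Q) ∧ ((S → R) ⊕ S)) = 0, so the formula = 1.
Row P=0, Q=0, R=1, S=0: (P ∧ S ↔ Q) = 1, ((S → R) ⊕ S) = 1, (R ∧ (P ∧ S ↔ Q) ∧ ((S → R) ⊕ S)) = 1, so the formula = 0.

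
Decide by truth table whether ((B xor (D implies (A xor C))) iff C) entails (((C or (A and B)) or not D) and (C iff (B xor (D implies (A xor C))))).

A | B | C | D | φ | ψ
- | - | - | - | - | -
1 | 1 | 1 | 1 | 1 | 1
1 | 1 | 1 | 0 | 0 | 0
1 | 1 | 0 | 1 | 1 | 1
1 | 1 | 0 | 0 | 1 | 1
1 | 0 | 1 | 1 | 0 | 0
1 | 0 | 1 | 0 | 1 | 1
1 | 0 | 0 | 1 | 0 | 0
1 | 0 | 0 | 0 | 0 | 0
0 | 1 | 1 | 1 | 0 | 0
0 | 1 | 1 | 0 | 0 | 0
0 | 1 | 0 | 1 | 0 | 0
0 | 1 | 0 | 0 | 1 | 1
0 | 0 | 1 | 1 | 1 | 1
0 | 0 | 1 | 0 | 1 | 1
0 | 0 | 0 | 1 | 1 | 0
0 | 0 | 0 | 0 | 0 | 0
At A=0, B=0, C=0, D=1 we have φ true but ψ false, so φ does not entail ψ.

no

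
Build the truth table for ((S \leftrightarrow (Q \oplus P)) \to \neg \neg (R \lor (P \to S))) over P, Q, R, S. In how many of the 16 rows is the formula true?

15

P  Q  R  S  |  φ
T  T  T  T  |  T
T  T  T  F  |  T
T  T  F  T  |  T
T  T  F  F  |  F
T  F  T  T  |  T
T  F  T  F  |  T
T  F  F  T  |  T
T  F  F  F  |  T
F  T  T  T  |  T
F  T  T  F  |  T
F  T  F  T  |  T
F  T  F  F  |  T
F  F  T  T  |  T
F  F  T  F  |  T
F  F  F  T  |  T
F  F  F  F  |  T
The formula is true on 15 of the 16 rows.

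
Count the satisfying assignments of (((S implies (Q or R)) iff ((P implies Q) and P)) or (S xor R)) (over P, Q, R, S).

P  Q  R  S  |  φ
T  T  T  T  |  T
T  T  T  F  |  T
T  T  F  T  |  T
T  T  F  F  |  T
T  F  T  T  |  F
T  F  T  F  |  T
T  F  F  T  |  T
T  F  F  F  |  F
F  T  T  T  |  F
F  T  T  F  |  T
F  T  F  T  |  T
F  T  F  F  |  F
F  F  T  T  |  F
F  F  T  F  |  T
F  F  F  T  |  T
F  F  F  F  |  F
The formula is true on 10 of the 16 rows.

10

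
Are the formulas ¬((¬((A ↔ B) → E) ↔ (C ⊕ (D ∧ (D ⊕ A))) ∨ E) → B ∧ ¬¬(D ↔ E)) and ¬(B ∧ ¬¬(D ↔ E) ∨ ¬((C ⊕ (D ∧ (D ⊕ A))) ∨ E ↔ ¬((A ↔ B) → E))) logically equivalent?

equivalent

A | B | C | D | E || φ | ψ
0 | 0 | 0 | 0 | 0 || 0 | 0
0 | 0 | 0 | 0 | 1 || 0 | 0
0 | 0 | 0 | 1 | 0 || 1 | 1
0 | 0 | 0 | 1 | 1 || 0 | 0
0 | 0 | 1 | 0 | 0 || 1 | 1
0 | 0 | 1 | 0 | 1 || 0 | 0
0 | 0 | 1 | 1 | 0 || 0 | 0
0 | 0 | 1 | 1 | 1 || 0 | 0
0 | 1 | 0 | 0 | 0 || 0 | 0
0 | 1 | 0 | 0 | 1 || 0 | 0
0 | 1 | 0 | 1 | 0 || 0 | 0
0 | 1 | 0 | 1 | 1 || 0 | 0
0 | 1 | 1 | 0 | 0 || 0 | 0
0 | 1 | 1 | 0 | 1 || 0 | 0
0 | 1 | 1 | 1 | 0 || 1 | 1
0 | 1 | 1 | 1 | 1 || 0 | 0
1 | 0 | 0 | 0 | 0 || 1 | 1
1 | 0 | 0 | 0 | 1 || 0 | 0
1 | 0 | 0 | 1 | 0 || 1 | 1
1 | 0 | 0 | 1 | 1 || 0 | 0
1 | 0 | 1 | 0 | 0 || 0 | 0
1 | 0 | 1 | 0 | 1 || 0 | 0
1 | 0 | 1 | 1 | 0 || 0 | 0
1 | 0 | 1 | 1 | 1 || 0 | 0
1 | 1 | 0 | 0 | 0 || 0 | 0
1 | 1 | 0 | 0 | 1 || 0 | 0
1 | 1 | 0 | 1 | 0 || 0 | 0
1 | 1 | 0 | 1 | 1 || 0 | 0
1 | 1 | 1 | 0 | 0 || 0 | 0
1 | 1 | 1 | 0 | 1 || 0 | 0
1 | 1 | 1 | 1 | 0 || 1 | 1
1 | 1 | 1 | 1 | 1 || 0 | 0
The columns for φ and ψ agree on every row, so they are logically equivalent.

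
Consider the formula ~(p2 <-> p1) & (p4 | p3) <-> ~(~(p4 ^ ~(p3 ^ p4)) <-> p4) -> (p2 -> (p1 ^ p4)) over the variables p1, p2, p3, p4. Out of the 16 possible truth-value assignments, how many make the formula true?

p1  p2  p3  p4     (p2 <-> p1)  ~(p2 <-> p1)  (p4 | p3)  (~(p2 <-> p1) & (p4 | p3))  (p3 ^ p4)  ~(p3 ^ p4)  (p4 ^ ~(p3 ^ p4))  ~(p4 ^ ~(p3 ^ p4))  (~(p4 ^ ~(p3 ^ p4)) <-> p4)  ~(~(p4 ^ ~(p3 ^ p4)) <-> p4)  (p1 ^ p4)  (p2 -> (p1 ^ p4))  φ
F   F   F   F           T            F            F                  F                   F          T               T                  F                        T                            F                    F              T          F
F   F   F   T           T            F            T                  F                   T          F               T                  F                        F                            T                    T              T          F
F   F   T   F           T            F            T                  F                   T          F               F                  T                        F                            T                    F              T          F
F   F   T   T           T            F            T                  F                   F          T               F                  T                        T                            F                    T              T          F
F   T   F   F           F            T            F                  F                   F          T               T                  F                        T                            F                    F              F          F
F   T   F   T           F            T            T                  T                   T          F               T                  F                        F                            T                    T              T          T
F   T   T   F           F            T            T                  T                   T          F               F                  T                        F                            T                    F              F          F
F   T   T   T           F            T            T                  T                   F          T               F                  T                        T                            F                    T              T          T
T   F   F   F           F            T            F                  F                   F          T               T                  F                        T                            F                    T              T          F
T   F   F   T           F            T            T                  T                   T          F               T                  F                        F                            T                    F              T          T
T   F   T   F           F            T            T                  T                   T          F               F                  T                        F                            T                    T              T          T
T   F   T   T           F            T            T                  T                   F          T               F                  T                        T                            F                    F              T          T
T   T   F   F           T            F            F                  F                   F          T               T                  F                        T                            F                    T              T          F
T   T   F   T           T            F            T                  F                   T          F               T                  F                        F                            T                    F              F          T
T   T   T   F           T            F            T                  F                   T          F               F                  T                        F                            T                    T              T          F
T   T   T   T           T            F            T                  F                   F          T               F                  T                        T                            F                    F              F          F
The formula is true on 6 of the 16 rows.

6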